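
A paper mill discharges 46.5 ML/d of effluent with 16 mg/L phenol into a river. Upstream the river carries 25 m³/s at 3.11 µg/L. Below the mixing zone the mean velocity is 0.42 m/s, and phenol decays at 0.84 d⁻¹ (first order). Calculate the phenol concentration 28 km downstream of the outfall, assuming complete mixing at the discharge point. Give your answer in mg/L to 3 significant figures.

46.5 ML/d = 0.5382 m³/s.
3.11 µg/L = 0.00311 mg/L.
After complete mixing, C₀ = (0.5382·16 + 25·0.00311) / 25.54 = 0.3402 mg/L.
Travel time t = 2.8e+04 m / 0.42 m/s = 6.667e+04 s = 0.7716 d.
C = 0.3402·exp(−0.84·0.7716) = 0.3402·0.523 = 0.1779 mg/L.

0.178 mg/L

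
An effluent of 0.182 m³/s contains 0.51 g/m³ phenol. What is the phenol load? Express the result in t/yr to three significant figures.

2.93 t/yr

Mass flux = Q·C = 0.182 m³/s × 0.51 g/m³ = 0.09282 g/s.
= 0.09282 g/s × 31.56 = 2.929 t/yr.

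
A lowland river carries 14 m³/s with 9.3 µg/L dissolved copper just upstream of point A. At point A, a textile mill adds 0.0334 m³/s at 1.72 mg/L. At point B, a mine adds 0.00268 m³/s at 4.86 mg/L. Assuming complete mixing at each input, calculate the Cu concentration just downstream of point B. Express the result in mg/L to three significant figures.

9.3 µg/L = 0.0093 mg/L.
After input A: C = (14·0.0093 + 0.0334·1.72) / 14.03 = 0.01337 mg/L.
After input B: C = (14.03·0.01337 + 0.00268·4.86) / 14.04 = 0.0143 mg/L.

0.0143 mg/L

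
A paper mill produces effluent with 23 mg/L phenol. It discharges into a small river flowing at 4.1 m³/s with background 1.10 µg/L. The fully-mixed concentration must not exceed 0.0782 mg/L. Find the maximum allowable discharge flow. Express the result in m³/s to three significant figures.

1.10 µg/L = 0.0011 mg/L.
Mass balance at complete mixing: C_std·(Q_w + Q_r) = Q_w·C_e + Q_r·C_b.
Rearranging, Q_w = Q_r·(C_std − C_b)/(C_e − C_std) = 4.1·(0.0782 − 0.0011) / (23 − 0.0782) = 0.01379 m³/s.

0.0138 m³/s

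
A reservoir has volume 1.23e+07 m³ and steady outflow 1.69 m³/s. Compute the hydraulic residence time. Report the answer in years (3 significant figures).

Q = 1.69 m³/s × 3.156e+07 s/yr = 5.333e+07 m³/yr.
Hydraulic residence time τ = V/Q = 1.23e+07/5.333e+07 = 0.2306 yr.

0.231 yr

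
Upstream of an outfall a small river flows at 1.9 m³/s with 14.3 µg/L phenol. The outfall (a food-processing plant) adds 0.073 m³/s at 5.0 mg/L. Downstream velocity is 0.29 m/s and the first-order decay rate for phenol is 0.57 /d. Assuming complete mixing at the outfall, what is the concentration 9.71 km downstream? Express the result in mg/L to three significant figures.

14.3 µg/L = 0.0143 mg/L.
After complete mixing, C₀ = (0.073·5 + 1.9·0.0143) / 1.973 = 0.1988 mg/L.
Travel time t = 9710 m / 0.29 m/s = 3.348e+04 s = 0.3875 d.
C = 0.1988·exp(−0.57·0.3875) = 0.1988·0.8018 = 0.1594 mg/L.

0.159 mg/L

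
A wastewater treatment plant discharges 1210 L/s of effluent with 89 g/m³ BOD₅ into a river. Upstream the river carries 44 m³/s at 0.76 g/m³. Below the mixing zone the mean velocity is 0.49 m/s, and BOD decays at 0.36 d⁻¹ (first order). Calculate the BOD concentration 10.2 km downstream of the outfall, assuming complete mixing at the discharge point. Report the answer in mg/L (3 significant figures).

2.86 mg/L

1210 L/s = 1.21 m³/s.
After complete mixing, C₀ = (1.21·89 + 44·0.76) / 45.21 = 3.122 mg/L.
Travel time t = 1.02e+04 m / 0.49 m/s = 2.082e+04 s = 0.2409 d.
C = 3.122·exp(−0.36·0.2409) = 3.122·0.9169 = 2.862 mg/L.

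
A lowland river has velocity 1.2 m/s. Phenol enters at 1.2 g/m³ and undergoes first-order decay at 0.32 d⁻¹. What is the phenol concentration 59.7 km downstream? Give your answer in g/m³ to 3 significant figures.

Travel time t = 59.7 km / 1.2 m/s = 5.97e+04/1.2 = 4.975e+04 s = 0.5758 d.
First-order decay: C = 1.2·exp(−0.32·0.5758) = 1.2·0.8317 = 0.9981 g/m³.

0.998 g/m³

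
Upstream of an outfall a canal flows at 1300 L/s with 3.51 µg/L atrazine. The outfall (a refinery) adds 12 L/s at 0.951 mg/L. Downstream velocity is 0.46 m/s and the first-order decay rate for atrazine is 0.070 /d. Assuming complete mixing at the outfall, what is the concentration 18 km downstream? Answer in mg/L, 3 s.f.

12 L/s = 0.012 m³/s.
1300 L/s = 1.3 m³/s.
3.51 µg/L = 0.00351 mg/L.
After complete mixing, C₀ = (0.012·0.951 + 1.3·0.00351) / 1.312 = 0.01218 mg/L.
Travel time t = 1.8e+04 m / 0.46 m/s = 3.913e+04 s = 0.4529 d.
C = 0.01218·exp(−0.070·0.4529) = 0.01218·0.9688 = 0.0118 mg/L.

0.0118 mg/L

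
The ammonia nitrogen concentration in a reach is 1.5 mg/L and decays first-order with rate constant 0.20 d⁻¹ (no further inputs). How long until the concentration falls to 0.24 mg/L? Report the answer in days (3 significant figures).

9.16 d

t = ln(C₀/C)/k = ln(1.5/0.24)/0.20 = 1.833/0.20 = 9.163 d.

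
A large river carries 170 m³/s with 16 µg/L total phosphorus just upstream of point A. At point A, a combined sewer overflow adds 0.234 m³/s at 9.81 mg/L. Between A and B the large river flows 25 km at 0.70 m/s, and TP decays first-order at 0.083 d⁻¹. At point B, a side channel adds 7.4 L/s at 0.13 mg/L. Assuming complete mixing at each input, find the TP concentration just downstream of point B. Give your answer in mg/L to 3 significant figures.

0.0285 mg/L

16 µg/L = 0.016 mg/L.
After input A: C = (170·0.016 + 0.234·9.81) / 170.2 = 0.02946 mg/L.
Over the 25 km reach to input B (t = 3.571e+04 s = 0.4134 d), decay gives C = 0.02946·exp(−0.083·0.4134) = 0.02847 mg/L.
7.4 L/s = 0.0074 m³/s.
After input B: C = (170.2·0.02847 + 0.0074·0.13) / 170.2 = 0.02847 mg/L.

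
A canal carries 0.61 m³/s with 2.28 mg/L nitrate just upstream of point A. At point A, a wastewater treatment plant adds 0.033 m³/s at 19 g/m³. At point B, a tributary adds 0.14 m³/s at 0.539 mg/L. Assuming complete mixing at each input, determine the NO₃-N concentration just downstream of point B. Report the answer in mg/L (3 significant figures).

After input A: C = (0.61·2.28 + 0.033·19) / 0.643 = 3.138 mg/L.
After input B: C = (0.643·3.138 + 0.14·0.539) / 0.783 = 2.673 mg/L.

2.67 mg/L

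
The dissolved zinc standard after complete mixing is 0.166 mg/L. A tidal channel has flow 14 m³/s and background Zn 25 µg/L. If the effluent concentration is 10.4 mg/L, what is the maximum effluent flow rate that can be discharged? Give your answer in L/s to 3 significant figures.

193 L/s

25 µg/L = 0.025 mg/L.
Mass balance at complete mixing: C_std·(Q_w + Q_r) = Q_w·C_e + Q_r·C_b.
Rearranging, Q_w = Q_r·(C_std − C_b)/(C_e − C_std) = 14·(0.166 − 0.025) / (10.4 − 0.166) = 0.1929 m³/s.
= 192.9 L/s.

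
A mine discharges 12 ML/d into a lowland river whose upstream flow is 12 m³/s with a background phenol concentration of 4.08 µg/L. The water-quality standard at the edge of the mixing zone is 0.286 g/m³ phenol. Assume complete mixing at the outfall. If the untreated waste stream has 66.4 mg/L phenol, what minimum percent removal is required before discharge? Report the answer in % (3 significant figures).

12 ML/d = 0.1389 m³/s.
4.08 µg/L = 0.00408 mg/L.
Mass balance: 0.286·12.14 = 0.1389·Cₑ + 12·0.00408.
Cₑ = (3.472 − 0.04896) / 0.1389 = 24.64 mg/L.
Required removal = 1 − 24.64/66.4 = 62.89 %.

62.9 %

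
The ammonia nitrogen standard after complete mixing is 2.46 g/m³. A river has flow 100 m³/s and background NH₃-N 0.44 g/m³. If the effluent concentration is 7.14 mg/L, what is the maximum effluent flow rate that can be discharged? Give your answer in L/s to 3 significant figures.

Mass balance at complete mixing: C_std·(Q_w + Q_r) = Q_w·C_e + Q_r·C_b.
Rearranging, Q_w = Q_r·(C_std − C_b)/(C_e − C_std) = 100·(2.46 − 0.44) / (7.14 − 2.46) = 43.16 m³/s.
= 4.316e+04 L/s.

43200 L/s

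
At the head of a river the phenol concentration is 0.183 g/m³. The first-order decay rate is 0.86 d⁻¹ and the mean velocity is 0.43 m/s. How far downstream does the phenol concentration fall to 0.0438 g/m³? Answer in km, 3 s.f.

From C = C₀·e^(−kt), t = ln(C₀/C)/k = ln(0.183/0.0438)/0.86 = 1.43/0.86 = 1.663 d.
Distance = v·t = 0.43 m/s × 1.437e+05 s = 6.177e+04 m = 61.77 km.

61.8 km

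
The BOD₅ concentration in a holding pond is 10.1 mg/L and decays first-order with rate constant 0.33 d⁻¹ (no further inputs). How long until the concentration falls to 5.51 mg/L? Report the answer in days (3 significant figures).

1.84 d

t = ln(C₀/C)/k = ln(10.1/5.51)/0.33 = 0.606/0.33 = 1.836 d.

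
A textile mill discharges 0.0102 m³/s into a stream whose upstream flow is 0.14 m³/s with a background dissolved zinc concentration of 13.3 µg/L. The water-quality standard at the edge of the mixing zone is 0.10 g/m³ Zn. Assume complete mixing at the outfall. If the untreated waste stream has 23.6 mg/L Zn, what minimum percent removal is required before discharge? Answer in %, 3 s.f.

13.3 µg/L = 0.0133 mg/L.
Mass balance: 0.1·0.1502 = 0.0102·Cₑ + 0.14·0.0133.
Cₑ = (0.01502 − 0.001862) / 0.0102 = 1.29 mg/L.
Required removal = 1 − 1.29/23.6 = 94.53 %.

94.5 %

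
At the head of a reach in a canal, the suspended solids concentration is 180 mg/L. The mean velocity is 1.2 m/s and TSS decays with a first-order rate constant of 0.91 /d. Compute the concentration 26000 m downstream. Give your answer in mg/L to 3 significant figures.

143 mg/L

Travel time t = 26000 m / 1.2 m/s = 2.6e+04/1.2 = 2.167e+04 s = 0.2508 d.
First-order decay: C = 180·exp(−0.91·0.2508) = 180·0.796 = 143.3 mg/L.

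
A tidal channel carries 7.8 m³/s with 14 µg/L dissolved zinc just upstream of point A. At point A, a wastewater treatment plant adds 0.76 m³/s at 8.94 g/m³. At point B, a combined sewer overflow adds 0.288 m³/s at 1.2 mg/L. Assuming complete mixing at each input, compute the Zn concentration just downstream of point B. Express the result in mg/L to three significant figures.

0.819 mg/L

14 µg/L = 0.014 mg/L.
After input A: C = (7.8·0.014 + 0.76·8.94) / 8.56 = 0.8065 mg/L.
After input B: C = (8.56·0.8065 + 0.288·1.2) / 8.848 = 0.8193 mg/L.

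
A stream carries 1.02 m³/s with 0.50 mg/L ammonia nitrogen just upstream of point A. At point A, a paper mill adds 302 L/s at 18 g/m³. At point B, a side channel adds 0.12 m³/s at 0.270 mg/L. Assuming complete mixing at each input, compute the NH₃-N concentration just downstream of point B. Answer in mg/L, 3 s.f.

302 L/s = 0.302 m³/s.
After input A: C = (1.02·0.5 + 0.302·18) / 1.322 = 4.498 mg/L.
After input B: C = (1.322·4.498 + 0.12·0.27) / 1.442 = 4.146 mg/L.

4.15 mg/L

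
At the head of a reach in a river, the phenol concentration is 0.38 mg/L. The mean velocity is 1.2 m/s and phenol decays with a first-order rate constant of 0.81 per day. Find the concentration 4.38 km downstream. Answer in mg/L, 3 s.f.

0.367 mg/L

Travel time t = 4.38 km / 1.2 m/s = 4380/1.2 = 3650 s = 0.04225 d.
First-order decay: C = 0.38·exp(−0.81·0.04225) = 0.38·0.9664 = 0.3672 mg/L.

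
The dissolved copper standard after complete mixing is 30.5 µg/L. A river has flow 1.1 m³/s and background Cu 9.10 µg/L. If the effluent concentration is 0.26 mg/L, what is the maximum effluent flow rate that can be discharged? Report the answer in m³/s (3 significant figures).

9.10 µg/L = 0.0091 mg/L.
30.5 µg/L = 0.0305 mg/L.
Mass balance at complete mixing: C_std·(Q_w + Q_r) = Q_w·C_e + Q_r·C_b.
Rearranging, Q_w = Q_r·(C_std − C_b)/(C_e − C_std) = 1.1·(0.0305 − 0.0091) / (0.26 − 0.0305) = 0.1026 m³/s.

0.103 m³/s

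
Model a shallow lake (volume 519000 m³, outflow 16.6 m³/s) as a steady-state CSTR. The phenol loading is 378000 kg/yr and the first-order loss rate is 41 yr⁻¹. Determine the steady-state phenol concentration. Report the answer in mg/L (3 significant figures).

Outflow Q = 16.6 m³/s × 3.156e+07 s/yr = 5.239e+08 m³/yr.
Steady-state CSTR mass balance: W = Q·C + k·V·C, so C = W/(Q + kV).
Q + kV = 5.239e+08 + 41·519000 = 5.451e+08 m³/yr.
C = 378000/5.451e+08 = 0.0006934 kg/m³ = 0.6934 mg/L.

0.693 mg/L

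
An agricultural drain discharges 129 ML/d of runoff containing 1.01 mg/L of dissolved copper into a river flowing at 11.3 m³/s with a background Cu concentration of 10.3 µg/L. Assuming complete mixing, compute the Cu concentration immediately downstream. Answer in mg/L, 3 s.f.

0.127 mg/L

129 ML/d = 1.493 m³/s.
10.3 µg/L = 0.0103 mg/L.
Conservation of mass across the mixing zone: C = (1.493·1.01 + 11.3·0.0103) / (1.493 + 11.3) = 1.624/12.79 = 0.127 mg/L.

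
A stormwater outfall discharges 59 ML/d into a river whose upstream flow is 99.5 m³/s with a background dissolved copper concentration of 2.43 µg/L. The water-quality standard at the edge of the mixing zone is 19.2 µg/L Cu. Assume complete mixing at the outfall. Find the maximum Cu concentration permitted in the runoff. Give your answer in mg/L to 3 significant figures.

2.46 mg/L

59 ML/d = 0.6829 m³/s.
2.43 µg/L = 0.00243 mg/L.
19.2 µg/L = 0.0192 mg/L.
Mass balance: 0.0192·100.2 = 0.6829·Cₑ + 99.5·0.00243.
Cₑ = (1.924 − 0.2418) / 0.6829 = 2.463 mg/L.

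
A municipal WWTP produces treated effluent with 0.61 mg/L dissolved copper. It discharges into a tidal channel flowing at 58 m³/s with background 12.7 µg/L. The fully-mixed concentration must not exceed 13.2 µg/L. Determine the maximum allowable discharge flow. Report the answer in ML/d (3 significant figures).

4.20 ML/d

12.7 µg/L = 0.0127 mg/L.
13.2 µg/L = 0.0132 mg/L.
Mass balance at complete mixing: C_std·(Q_w + Q_r) = Q_w·C_e + Q_r·C_b.
Rearranging, Q_w = Q_r·(C_std − C_b)/(C_e − C_std) = 58·(0.0132 − 0.0127) / (0.61 − 0.0132) = 0.04859 m³/s.
= 4.198 ML/d.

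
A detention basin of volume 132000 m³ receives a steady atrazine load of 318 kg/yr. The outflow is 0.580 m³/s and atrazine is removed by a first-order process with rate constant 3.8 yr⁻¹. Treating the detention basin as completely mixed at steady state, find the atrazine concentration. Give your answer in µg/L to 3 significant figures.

16.9 µg/L

Outflow Q = 0.580 m³/s × 3.156e+07 s/yr = 1.83e+07 m³/yr.
Steady-state CSTR mass balance: W = Q·C + k·V·C, so C = W/(Q + kV).
Q + kV = 1.83e+07 + 3.8·132000 = 1.881e+07 m³/yr.
C = 318/1.881e+07 = 1.691e-05 kg/m³ = 0.01691 mg/L = 16.91 µg/L.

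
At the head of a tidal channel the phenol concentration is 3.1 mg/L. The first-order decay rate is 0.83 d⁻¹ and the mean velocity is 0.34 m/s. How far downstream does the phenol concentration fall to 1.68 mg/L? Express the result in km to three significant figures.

21.7 km

From C = C₀·e^(−kt), t = ln(C₀/C)/k = ln(3.1/1.68)/0.83 = 0.6126/0.83 = 0.7381 d.
Distance = v·t = 0.34 m/s × 6.377e+04 s = 2.168e+04 m = 21.68 km.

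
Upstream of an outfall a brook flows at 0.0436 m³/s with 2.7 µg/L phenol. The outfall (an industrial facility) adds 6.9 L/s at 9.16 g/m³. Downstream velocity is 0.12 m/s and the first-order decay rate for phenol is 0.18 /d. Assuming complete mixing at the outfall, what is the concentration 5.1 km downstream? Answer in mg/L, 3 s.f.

6.9 L/s = 0.0069 m³/s.
2.7 µg/L = 0.0027 mg/L.
After complete mixing, C₀ = (0.0069·9.16 + 0.0436·0.0027) / 0.0505 = 1.254 mg/L.
Travel time t = 5100 m / 0.12 m/s = 4.25e+04 s = 0.4919 d.
C = 1.254·exp(−0.18·0.4919) = 1.254·0.9153 = 1.148 mg/L.

1.15 mg/L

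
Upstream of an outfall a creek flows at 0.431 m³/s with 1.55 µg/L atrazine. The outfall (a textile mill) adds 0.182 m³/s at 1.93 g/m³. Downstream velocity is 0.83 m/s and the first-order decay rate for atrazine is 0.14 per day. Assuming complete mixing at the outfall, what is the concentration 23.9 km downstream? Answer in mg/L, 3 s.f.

0.548 mg/L

1.55 µg/L = 0.00155 mg/L.
After complete mixing, C₀ = (0.182·1.93 + 0.431·0.00155) / 0.613 = 0.5741 mg/L.
Travel time t = 2.39e+04 m / 0.83 m/s = 2.88e+04 s = 0.3333 d.
C = 0.5741·exp(−0.14·0.3333) = 0.5741·0.9544 = 0.5479 mg/L.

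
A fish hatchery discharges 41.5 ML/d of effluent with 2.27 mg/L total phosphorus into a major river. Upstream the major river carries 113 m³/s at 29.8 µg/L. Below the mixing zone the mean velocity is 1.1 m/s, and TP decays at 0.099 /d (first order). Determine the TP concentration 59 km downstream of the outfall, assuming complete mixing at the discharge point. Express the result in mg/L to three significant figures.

41.5 ML/d = 0.4803 m³/s.
29.8 µg/L = 0.0298 mg/L.
After complete mixing, C₀ = (0.4803·2.27 + 113·0.0298) / 113.5 = 0.03928 mg/L.
Travel time t = 5.9e+04 m / 1.1 m/s = 5.364e+04 s = 0.6208 d.
C = 0.03928·exp(−0.099·0.6208) = 0.03928·0.9404 = 0.03694 mg/L.

0.0369 mg/L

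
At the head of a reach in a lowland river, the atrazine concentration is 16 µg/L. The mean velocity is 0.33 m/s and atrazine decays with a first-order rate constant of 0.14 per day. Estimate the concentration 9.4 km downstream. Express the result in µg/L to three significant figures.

15.3 µg/L

Travel time t = 9.4 km / 0.33 m/s = 9400/0.33 = 2.848e+04 s = 0.3297 d.
First-order decay: C = 16·exp(−0.14·0.3297) = 16·0.9549 = 15.28 µg/L.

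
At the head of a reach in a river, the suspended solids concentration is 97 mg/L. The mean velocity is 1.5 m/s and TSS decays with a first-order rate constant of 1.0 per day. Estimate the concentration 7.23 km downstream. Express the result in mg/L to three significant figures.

Travel time t = 7.23 km / 1.5 m/s = 7230/1.5 = 4820 s = 0.05579 d.
First-order decay: C = 97·exp(−1.0·0.05579) = 97·0.9457 = 91.74 mg/L.

91.7 mg/L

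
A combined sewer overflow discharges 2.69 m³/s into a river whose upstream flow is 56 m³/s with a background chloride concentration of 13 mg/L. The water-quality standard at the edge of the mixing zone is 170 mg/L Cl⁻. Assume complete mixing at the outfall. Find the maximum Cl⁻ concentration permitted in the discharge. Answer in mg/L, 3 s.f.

3440 mg/L

Mass balance: 170·58.69 = 2.69·Cₑ + 56·13.
Cₑ = (9977 − 728) / 2.69 = 3438 mg/L.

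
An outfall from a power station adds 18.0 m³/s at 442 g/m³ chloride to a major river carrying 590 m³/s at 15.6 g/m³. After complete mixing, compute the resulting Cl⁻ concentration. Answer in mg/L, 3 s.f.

Conservation of mass across the mixing zone: C = (18·442 + 590·15.6) / (18 + 590) = 1.716e+04/608 = 28.22 mg/L.

28.2 mg/L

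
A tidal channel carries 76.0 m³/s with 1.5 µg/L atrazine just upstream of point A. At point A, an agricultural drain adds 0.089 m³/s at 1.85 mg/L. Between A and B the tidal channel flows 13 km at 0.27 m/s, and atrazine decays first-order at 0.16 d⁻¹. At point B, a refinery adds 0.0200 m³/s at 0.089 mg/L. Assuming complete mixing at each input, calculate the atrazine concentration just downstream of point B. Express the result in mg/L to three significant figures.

0.00337 mg/L

1.5 µg/L = 0.0015 mg/L.
After input A: C = (76·0.0015 + 0.089·1.85) / 76.09 = 0.003662 mg/L.
Over the 13 km reach to input B (t = 4.815e+04 s = 0.5573 d), decay gives C = 0.003662·exp(−0.16·0.5573) = 0.00335 mg/L.
After input B: C = (76.09·0.00335 + 0.02·0.089) / 76.11 = 0.003372 mg/L.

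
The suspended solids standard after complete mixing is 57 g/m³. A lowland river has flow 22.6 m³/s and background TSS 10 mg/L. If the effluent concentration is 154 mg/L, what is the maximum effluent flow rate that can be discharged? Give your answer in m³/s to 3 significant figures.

11.0 m³/s

Mass balance at complete mixing: C_std·(Q_w + Q_r) = Q_w·C_e + Q_r·C_b.
Rearranging, Q_w = Q_r·(C_std − C_b)/(C_e − C_std) = 22.6·(57 − 10) / (154 − 57) = 10.95 m³/s.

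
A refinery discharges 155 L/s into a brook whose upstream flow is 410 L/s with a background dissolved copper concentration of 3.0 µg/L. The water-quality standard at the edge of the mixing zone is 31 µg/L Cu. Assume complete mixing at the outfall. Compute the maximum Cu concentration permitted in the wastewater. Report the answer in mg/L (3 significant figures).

155 L/s = 0.155 m³/s.
410 L/s = 0.41 m³/s.
3.0 µg/L = 0.003 mg/L.
31 µg/L = 0.031 mg/L.
Mass balance: 0.031·0.565 = 0.155·Cₑ + 0.41·0.003.
Cₑ = (0.01752 − 0.00123) / 0.155 = 0.1051 mg/L.

0.105 mg/L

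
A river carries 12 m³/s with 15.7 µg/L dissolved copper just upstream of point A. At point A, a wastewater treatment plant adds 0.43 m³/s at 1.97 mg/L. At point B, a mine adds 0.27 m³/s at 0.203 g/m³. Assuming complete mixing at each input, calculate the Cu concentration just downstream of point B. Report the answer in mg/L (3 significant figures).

0.0859 mg/L

15.7 µg/L = 0.0157 mg/L.
After input A: C = (12·0.0157 + 0.43·1.97) / 12.43 = 0.08331 mg/L.
After input B: C = (12.43·0.08331 + 0.27·0.203) / 12.7 = 0.08585 mg/L.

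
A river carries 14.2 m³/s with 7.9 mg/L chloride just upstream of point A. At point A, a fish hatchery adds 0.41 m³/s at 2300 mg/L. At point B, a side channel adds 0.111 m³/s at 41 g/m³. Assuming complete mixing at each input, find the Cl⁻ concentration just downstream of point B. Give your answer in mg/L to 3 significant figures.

72.0 mg/L

After input A: C = (14.2·7.9 + 0.41·2300) / 14.61 = 72.22 mg/L.
After input B: C = (14.61·72.22 + 0.111·41) / 14.72 = 71.99 mg/L.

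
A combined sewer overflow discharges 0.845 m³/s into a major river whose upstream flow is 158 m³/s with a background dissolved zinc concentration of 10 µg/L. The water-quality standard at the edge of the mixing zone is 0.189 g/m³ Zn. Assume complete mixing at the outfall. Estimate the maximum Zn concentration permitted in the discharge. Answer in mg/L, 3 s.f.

33.7 mg/L

10 µg/L = 0.01 mg/L.
Mass balance: 0.189·158.8 = 0.845·Cₑ + 158·0.01.
Cₑ = (30.02 − 1.58) / 0.845 = 33.66 mg/L.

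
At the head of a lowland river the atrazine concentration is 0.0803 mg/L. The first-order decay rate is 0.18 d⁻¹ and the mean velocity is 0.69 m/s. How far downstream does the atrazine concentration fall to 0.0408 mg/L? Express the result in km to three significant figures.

From C = C₀·e^(−kt), t = ln(C₀/C)/k = ln(0.0803/0.0408)/0.18 = 0.6771/0.18 = 3.762 d.
Distance = v·t = 0.69 m/s × 3.25e+05 s = 2.243e+05 m = 224.3 km.

224 km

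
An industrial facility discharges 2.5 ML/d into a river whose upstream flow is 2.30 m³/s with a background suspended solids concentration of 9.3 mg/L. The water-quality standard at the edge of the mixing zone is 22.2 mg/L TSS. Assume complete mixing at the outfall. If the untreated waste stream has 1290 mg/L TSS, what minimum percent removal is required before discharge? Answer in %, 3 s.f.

2.5 ML/d = 0.02894 m³/s.
Mass balance: 22.2·2.329 = 0.02894·Cₑ + 2.3·9.3.
Cₑ = (51.7 − 21.39) / 0.02894 = 1048 mg/L.
Required removal = 1 − 1048/1290 = 18.79 %.

18.8 %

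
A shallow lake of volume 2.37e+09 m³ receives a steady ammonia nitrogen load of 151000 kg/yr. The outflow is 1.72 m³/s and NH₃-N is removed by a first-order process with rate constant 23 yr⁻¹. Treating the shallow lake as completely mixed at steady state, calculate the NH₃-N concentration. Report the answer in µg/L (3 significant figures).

2.77 µg/L

Outflow Q = 1.72 m³/s × 3.156e+07 s/yr = 5.428e+07 m³/yr.
Steady-state CSTR mass balance: W = Q·C + k·V·C, so C = W/(Q + kV).
Q + kV = 5.428e+07 + 23·2.37e+09 = 5.456e+10 m³/yr.
C = 151000/5.456e+10 = 2.767e-06 kg/m³ = 0.002767 mg/L = 2.767 µg/L.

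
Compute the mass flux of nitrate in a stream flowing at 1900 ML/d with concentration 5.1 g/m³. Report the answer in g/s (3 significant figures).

1900 ML/d = 21.99 m³/s.
Mass flux = Q·C = 21.99 m³/s × 5.1 g/m³ = 112.2 g/s.

112 g/s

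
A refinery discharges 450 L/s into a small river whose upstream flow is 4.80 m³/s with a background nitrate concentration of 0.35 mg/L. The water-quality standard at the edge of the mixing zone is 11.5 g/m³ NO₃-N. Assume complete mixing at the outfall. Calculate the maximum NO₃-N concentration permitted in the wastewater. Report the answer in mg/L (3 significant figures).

450 L/s = 0.45 m³/s.
Mass balance: 11.5·5.25 = 0.45·Cₑ + 4.8·0.35.
Cₑ = (60.38 − 1.68) / 0.45 = 130.4 mg/L.

130 mg/L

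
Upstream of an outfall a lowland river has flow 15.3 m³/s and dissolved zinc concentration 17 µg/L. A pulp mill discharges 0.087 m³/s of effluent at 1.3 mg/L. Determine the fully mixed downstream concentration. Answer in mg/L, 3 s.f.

17 µg/L = 0.017 mg/L.
Conservation of mass across the mixing zone: C = (0.087·1.3 + 15.3·0.017) / (0.087 + 15.3) = 0.3732/15.39 = 0.02425 mg/L.

0.0243 mg/L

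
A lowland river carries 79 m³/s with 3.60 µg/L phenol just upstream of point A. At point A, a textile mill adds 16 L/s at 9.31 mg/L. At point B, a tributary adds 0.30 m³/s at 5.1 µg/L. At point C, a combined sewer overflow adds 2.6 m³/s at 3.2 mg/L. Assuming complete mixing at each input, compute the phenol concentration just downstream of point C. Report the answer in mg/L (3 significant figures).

3.60 µg/L = 0.0036 mg/L.
16 L/s = 0.016 m³/s.
After input A: C = (79·0.0036 + 0.016·9.31) / 79.02 = 0.005484 mg/L.
5.1 µg/L = 0.0051 mg/L.
After input B: C = (79.02·0.005484 + 0.3·0.0051) / 79.32 = 0.005483 mg/L.
After input C: C = (79.32·0.005483 + 2.6·3.2) / 81.92 = 0.1069 mg/L.

0.107 mg/L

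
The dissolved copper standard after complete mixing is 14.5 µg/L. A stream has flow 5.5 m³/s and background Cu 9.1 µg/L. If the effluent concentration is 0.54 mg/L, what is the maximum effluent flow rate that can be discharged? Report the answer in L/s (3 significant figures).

56.5 L/s

9.1 µg/L = 0.0091 mg/L.
14.5 µg/L = 0.0145 mg/L.
Mass balance at complete mixing: C_std·(Q_w + Q_r) = Q_w·C_e + Q_r·C_b.
Rearranging, Q_w = Q_r·(C_std − C_b)/(C_e − C_std) = 5.5·(0.0145 − 0.0091) / (0.54 − 0.0145) = 0.05652 m³/s.
= 56.52 L/s.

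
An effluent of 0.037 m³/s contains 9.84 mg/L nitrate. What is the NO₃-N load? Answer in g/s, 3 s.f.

Mass flux = Q·C = 0.037 m³/s × 9.84 g/m³ = 0.3641 g/s.

0.364 g/s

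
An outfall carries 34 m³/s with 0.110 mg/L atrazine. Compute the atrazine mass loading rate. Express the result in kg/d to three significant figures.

323 kg/d

Mass flux = Q·C = 34 m³/s × 0.11 g/m³ = 3.74 g/s.
= 3.74 g/s × 86.4 = 323.1 kg/d.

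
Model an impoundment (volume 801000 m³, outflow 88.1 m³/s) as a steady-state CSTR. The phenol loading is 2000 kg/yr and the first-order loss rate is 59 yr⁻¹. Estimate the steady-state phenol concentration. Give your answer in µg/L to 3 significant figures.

0.707 µg/L

Outflow Q = 88.1 m³/s × 3.156e+07 s/yr = 2.78e+09 m³/yr.
Steady-state CSTR mass balance: W = Q·C + k·V·C, so C = W/(Q + kV).
Q + kV = 2.78e+09 + 59·801000 = 2.827e+09 m³/yr.
C = 2000/2.827e+09 = 7.073e-07 kg/m³ = 0.0007073 mg/L = 0.7073 µg/L.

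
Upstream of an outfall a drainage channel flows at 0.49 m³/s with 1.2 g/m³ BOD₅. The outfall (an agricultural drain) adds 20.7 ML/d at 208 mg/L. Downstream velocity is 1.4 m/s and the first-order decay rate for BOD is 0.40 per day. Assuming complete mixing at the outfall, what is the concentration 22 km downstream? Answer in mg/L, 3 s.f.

64.3 mg/L

20.7 ML/d = 0.2396 m³/s.
After complete mixing, C₀ = (0.2396·208 + 0.49·1.2) / 0.7296 = 69.11 mg/L.
Travel time t = 2.2e+04 m / 1.4 m/s = 1.571e+04 s = 0.1819 d.
C = 69.11·exp(−0.40·0.1819) = 69.11·0.9298 = 64.26 mg/L.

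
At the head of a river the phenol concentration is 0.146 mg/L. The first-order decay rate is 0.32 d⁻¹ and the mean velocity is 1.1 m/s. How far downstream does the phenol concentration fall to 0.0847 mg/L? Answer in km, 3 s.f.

162 km

From C = C₀·e^(−kt), t = ln(C₀/C)/k = ln(0.146/0.0847)/0.32 = 0.5445/0.32 = 1.702 d.
Distance = v·t = 1.1 m/s × 1.47e+05 s = 1.617e+05 m = 161.7 km.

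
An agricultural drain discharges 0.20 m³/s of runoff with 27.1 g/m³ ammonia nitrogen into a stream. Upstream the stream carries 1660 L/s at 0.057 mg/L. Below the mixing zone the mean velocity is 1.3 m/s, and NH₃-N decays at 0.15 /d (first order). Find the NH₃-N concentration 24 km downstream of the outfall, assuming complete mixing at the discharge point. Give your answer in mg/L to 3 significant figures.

2.87 mg/L

1660 L/s = 1.66 m³/s.
After complete mixing, C₀ = (0.2·27.1 + 1.66·0.057) / 1.86 = 2.965 mg/L.
Travel time t = 2.4e+04 m / 1.3 m/s = 1.846e+04 s = 0.2137 d.
C = 2.965·exp(−0.15·0.2137) = 2.965·0.9685 = 2.871 mg/L.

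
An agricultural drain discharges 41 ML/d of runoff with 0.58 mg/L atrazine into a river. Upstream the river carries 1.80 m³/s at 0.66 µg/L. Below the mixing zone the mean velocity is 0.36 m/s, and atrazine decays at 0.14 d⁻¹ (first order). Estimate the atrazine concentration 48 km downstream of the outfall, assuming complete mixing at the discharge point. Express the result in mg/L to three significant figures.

41 ML/d = 0.4745 m³/s.
0.66 µg/L = 0.00066 mg/L.
After complete mixing, C₀ = (0.4745·0.58 + 1.8·0.00066) / 2.275 = 0.1215 mg/L.
Travel time t = 4.8e+04 m / 0.36 m/s = 1.333e+05 s = 1.543 d.
C = 0.1215·exp(−0.14·1.543) = 0.1215·0.8057 = 0.09791 mg/L.

0.0979 mg/L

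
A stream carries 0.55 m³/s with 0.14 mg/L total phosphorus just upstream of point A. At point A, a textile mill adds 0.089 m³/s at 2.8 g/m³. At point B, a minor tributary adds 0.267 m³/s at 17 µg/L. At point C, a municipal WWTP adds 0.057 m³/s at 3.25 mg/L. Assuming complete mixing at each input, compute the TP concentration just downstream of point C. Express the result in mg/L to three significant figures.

0.536 mg/L

After input A: C = (0.55·0.14 + 0.089·2.8) / 0.639 = 0.5105 mg/L.
17 µg/L = 0.017 mg/L.
After input B: C = (0.639·0.5105 + 0.267·0.017) / 0.906 = 0.3651 mg/L.
After input C: C = (0.906·0.3651 + 0.057·3.25) / 0.963 = 0.5358 mg/L.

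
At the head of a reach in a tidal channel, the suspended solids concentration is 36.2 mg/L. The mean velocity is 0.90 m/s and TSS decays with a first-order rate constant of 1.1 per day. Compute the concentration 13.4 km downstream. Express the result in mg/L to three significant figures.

29.9 mg/L

Travel time t = 13.4 km / 0.90 m/s = 1.34e+04/0.90 = 1.489e+04 s = 0.1723 d.
First-order decay: C = 36.2·exp(−1.1·0.1723) = 36.2·0.8273 = 29.95 mg/L.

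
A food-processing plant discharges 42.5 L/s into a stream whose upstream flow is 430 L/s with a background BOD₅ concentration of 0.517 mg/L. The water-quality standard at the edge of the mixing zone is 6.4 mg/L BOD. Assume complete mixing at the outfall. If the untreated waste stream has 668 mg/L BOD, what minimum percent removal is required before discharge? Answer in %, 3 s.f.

90.1 %

42.5 L/s = 0.0425 m³/s.
430 L/s = 0.43 m³/s.
Mass balance: 6.4·0.4725 = 0.0425·Cₑ + 0.43·0.517.
Cₑ = (3.024 − 0.2223) / 0.0425 = 65.92 mg/L.
Required removal = 1 − 65.92/668 = 90.13 %.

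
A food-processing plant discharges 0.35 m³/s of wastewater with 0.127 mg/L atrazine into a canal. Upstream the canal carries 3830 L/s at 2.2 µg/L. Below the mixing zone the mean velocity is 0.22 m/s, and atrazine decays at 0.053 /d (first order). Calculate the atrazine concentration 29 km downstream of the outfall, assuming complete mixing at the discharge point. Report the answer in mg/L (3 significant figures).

0.0117 mg/L

3830 L/s = 3.83 m³/s.
2.2 µg/L = 0.0022 mg/L.
After complete mixing, C₀ = (0.35·0.127 + 3.83·0.0022) / 4.18 = 0.01265 mg/L.
Travel time t = 2.9e+04 m / 0.22 m/s = 1.318e+05 s = 1.526 d.
C = 0.01265·exp(−0.053·1.526) = 0.01265·0.9223 = 0.01167 mg/L.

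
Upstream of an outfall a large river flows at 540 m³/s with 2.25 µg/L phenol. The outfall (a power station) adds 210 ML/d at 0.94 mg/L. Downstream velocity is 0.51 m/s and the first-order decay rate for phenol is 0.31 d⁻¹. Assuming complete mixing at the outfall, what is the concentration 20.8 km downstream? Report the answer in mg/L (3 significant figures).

0.00557 mg/L

210 ML/d = 2.431 m³/s.
2.25 µg/L = 0.00225 mg/L.
After complete mixing, C₀ = (2.431·0.94 + 540·0.00225) / 542.4 = 0.006452 mg/L.
Travel time t = 2.08e+04 m / 0.51 m/s = 4.078e+04 s = 0.472 d.
C = 0.006452·exp(−0.31·0.472) = 0.006452·0.8639 = 0.005574 mg/L.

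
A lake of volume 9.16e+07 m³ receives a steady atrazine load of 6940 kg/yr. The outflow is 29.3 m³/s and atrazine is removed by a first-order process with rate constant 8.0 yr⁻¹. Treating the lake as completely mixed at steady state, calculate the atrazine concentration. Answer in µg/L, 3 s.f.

Outflow Q = 29.3 m³/s × 3.156e+07 s/yr = 9.246e+08 m³/yr.
Steady-state CSTR mass balance: W = Q·C + k·V·C, so C = W/(Q + kV).
Q + kV = 9.246e+08 + 8.0·9.16e+07 = 1.657e+09 m³/yr.
C = 6940/1.657e+09 = 4.187e-06 kg/m³ = 0.004187 mg/L = 4.187 µg/L.

4.19 µg/L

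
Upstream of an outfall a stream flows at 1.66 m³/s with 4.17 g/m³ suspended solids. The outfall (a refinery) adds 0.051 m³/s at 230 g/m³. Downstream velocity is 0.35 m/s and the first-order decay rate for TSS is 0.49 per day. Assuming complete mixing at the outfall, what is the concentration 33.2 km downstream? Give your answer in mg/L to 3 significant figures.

6.37 mg/L

After complete mixing, C₀ = (0.051·230 + 1.66·4.17) / 1.711 = 10.9 mg/L.
Travel time t = 3.32e+04 m / 0.35 m/s = 9.486e+04 s = 1.098 d.
C = 10.9·exp(−0.49·1.098) = 10.9·0.5839 = 6.366 mg/L.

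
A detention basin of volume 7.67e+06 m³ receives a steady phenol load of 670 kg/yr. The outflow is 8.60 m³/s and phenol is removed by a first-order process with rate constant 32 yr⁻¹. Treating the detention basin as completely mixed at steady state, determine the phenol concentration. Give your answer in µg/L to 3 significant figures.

Outflow Q = 8.60 m³/s × 3.156e+07 s/yr = 2.714e+08 m³/yr.
Steady-state CSTR mass balance: W = Q·C + k·V·C, so C = W/(Q + kV).
Q + kV = 2.714e+08 + 32·7.67e+06 = 5.168e+08 m³/yr.
C = 670/5.168e+08 = 1.296e-06 kg/m³ = 0.001296 mg/L = 1.296 µg/L.

1.30 µg/L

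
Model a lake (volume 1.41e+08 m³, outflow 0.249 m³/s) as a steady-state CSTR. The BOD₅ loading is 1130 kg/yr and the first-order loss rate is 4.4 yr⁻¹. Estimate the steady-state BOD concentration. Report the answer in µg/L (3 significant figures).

1.80 µg/L

Outflow Q = 0.249 m³/s × 3.156e+07 s/yr = 7.858e+06 m³/yr.
Steady-state CSTR mass balance: W = Q·C + k·V·C, so C = W/(Q + kV).
Q + kV = 7.858e+06 + 4.4·1.41e+08 = 6.283e+08 m³/yr.
C = 1130/6.283e+08 = 1.799e-06 kg/m³ = 0.001799 mg/L = 1.799 µg/L.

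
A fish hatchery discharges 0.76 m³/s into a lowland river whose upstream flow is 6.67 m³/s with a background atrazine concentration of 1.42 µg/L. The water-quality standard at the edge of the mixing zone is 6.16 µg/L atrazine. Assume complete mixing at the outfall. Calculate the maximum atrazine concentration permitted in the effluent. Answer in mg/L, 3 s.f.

0.0478 mg/L

1.42 µg/L = 0.00142 mg/L.
6.16 µg/L = 0.00616 mg/L.
Mass balance: 0.00616·7.43 = 0.76·Cₑ + 6.67·0.00142.
Cₑ = (0.04577 − 0.009471) / 0.76 = 0.04776 mg/L.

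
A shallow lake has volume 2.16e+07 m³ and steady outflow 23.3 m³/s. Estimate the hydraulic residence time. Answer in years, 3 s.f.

0.0294 yr

Q = 23.3 m³/s × 3.156e+07 s/yr = 7.353e+08 m³/yr.
Hydraulic residence time τ = V/Q = 2.16e+07/7.353e+08 = 0.02938 yr.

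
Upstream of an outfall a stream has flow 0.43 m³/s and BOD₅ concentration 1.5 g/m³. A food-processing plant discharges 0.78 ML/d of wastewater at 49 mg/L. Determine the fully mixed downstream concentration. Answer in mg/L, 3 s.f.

0.78 ML/d = 0.009028 m³/s.
By mass balance at complete mixing, C = (0.009028·49 + 0.43·1.5) / (0.009028 + 0.43) = 1.087/0.439 = 2.477 mg/L.

2.48 mg/L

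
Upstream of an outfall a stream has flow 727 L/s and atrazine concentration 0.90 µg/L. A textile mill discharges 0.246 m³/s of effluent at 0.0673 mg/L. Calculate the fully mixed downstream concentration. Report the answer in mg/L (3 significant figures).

727 L/s = 0.727 m³/s.
0.90 µg/L = 0.0009 mg/L.
By mass balance at complete mixing, C = (0.246·0.0673 + 0.727·0.0009) / (0.246 + 0.727) = 0.01721/0.973 = 0.01769 mg/L.

0.0177 mg/L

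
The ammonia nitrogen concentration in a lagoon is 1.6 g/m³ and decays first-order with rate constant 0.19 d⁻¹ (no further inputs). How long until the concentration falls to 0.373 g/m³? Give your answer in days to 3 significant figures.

7.66 d

t = ln(C₀/C)/k = ln(1.6/0.373)/0.19 = 1.456/0.19 = 7.664 d.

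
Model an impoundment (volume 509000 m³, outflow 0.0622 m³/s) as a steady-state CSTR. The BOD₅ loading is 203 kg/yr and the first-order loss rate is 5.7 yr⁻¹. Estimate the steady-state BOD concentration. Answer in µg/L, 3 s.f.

41.7 µg/L

Outflow Q = 0.0622 m³/s × 3.156e+07 s/yr = 1.963e+06 m³/yr.
Steady-state CSTR mass balance: W = Q·C + k·V·C, so C = W/(Q + kV).
Q + kV = 1.963e+06 + 5.7·509000 = 4.864e+06 m³/yr.
C = 203/4.864e+06 = 4.173e-05 kg/m³ = 0.04173 mg/L = 41.73 µg/L.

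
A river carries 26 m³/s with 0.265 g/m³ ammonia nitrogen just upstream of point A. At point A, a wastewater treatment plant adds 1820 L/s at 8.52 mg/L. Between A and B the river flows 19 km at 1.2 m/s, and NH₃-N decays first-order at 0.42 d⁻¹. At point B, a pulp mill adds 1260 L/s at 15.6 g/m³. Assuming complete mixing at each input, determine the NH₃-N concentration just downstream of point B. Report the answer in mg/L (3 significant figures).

1820 L/s = 1.82 m³/s.
After input A: C = (26·0.265 + 1.82·8.52) / 27.82 = 0.805 mg/L.
Over the 19 km reach to input B (t = 1.583e+04 s = 0.1833 d), decay gives C = 0.805·exp(−0.42·0.1833) = 0.7454 mg/L.
1260 L/s = 1.26 m³/s.
After input B: C = (27.82·0.7454 + 1.26·15.6) / 29.08 = 1.389 mg/L.

1.39 mg/L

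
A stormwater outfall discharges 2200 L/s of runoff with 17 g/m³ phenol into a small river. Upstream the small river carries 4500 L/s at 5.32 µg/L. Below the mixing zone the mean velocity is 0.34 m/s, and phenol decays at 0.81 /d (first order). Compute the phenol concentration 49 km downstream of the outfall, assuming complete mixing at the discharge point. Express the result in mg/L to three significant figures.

1.45 mg/L

2200 L/s = 2.2 m³/s.
4500 L/s = 4.5 m³/s.
5.32 µg/L = 0.00532 mg/L.
After complete mixing, C₀ = (2.2·17 + 4.5·0.00532) / 6.7 = 5.586 mg/L.
Travel time t = 4.9e+04 m / 0.34 m/s = 1.441e+05 s = 1.668 d.
C = 5.586·exp(−0.81·1.668) = 5.586·0.259 = 1.446 mg/L.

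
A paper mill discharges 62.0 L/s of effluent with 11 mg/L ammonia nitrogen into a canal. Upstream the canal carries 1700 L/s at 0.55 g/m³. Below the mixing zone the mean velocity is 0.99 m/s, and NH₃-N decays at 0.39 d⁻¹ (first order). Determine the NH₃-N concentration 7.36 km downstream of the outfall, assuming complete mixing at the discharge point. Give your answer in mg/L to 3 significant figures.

62.0 L/s = 0.062 m³/s.
1700 L/s = 1.7 m³/s.
After complete mixing, C₀ = (0.062·11 + 1.7·0.55) / 1.762 = 0.9177 mg/L.
Travel time t = 7360 m / 0.99 m/s = 7434 s = 0.08605 d.
C = 0.9177·exp(−0.39·0.08605) = 0.9177·0.967 = 0.8874 mg/L.

0.887 mg/L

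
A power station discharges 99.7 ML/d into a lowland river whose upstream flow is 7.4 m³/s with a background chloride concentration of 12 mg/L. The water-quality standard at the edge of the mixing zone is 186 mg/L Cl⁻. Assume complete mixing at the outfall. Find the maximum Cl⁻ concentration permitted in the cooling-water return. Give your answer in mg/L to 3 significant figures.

99.7 ML/d = 1.154 m³/s.
Mass balance: 186·8.554 = 1.154·Cₑ + 7.4·12.
Cₑ = (1591 − 88.8) / 1.154 = 1302 mg/L.

1300 mg/L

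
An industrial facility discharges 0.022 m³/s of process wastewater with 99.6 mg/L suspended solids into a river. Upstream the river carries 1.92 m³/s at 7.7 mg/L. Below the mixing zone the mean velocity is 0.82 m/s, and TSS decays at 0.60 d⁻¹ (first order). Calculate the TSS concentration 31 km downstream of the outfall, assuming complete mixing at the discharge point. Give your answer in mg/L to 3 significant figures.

After complete mixing, C₀ = (0.022·99.6 + 1.92·7.7) / 1.942 = 8.741 mg/L.
Travel time t = 3.1e+04 m / 0.82 m/s = 3.78e+04 s = 0.4376 d.
C = 8.741·exp(−0.60·0.4376) = 8.741·0.7691 = 6.723 mg/L.

6.72 mg/L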